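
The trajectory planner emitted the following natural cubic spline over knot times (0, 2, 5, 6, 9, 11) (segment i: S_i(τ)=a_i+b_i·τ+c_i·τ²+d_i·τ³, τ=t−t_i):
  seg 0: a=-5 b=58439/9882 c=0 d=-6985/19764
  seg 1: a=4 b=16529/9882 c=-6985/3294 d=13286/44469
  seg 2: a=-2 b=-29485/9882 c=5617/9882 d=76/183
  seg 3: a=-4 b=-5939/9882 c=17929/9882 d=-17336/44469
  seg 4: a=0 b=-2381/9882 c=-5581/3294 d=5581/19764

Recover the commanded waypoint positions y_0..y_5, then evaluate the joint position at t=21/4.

y_0=-5 y_1=4 y_2=-2 y_3=-4 y_4=0 y_5=-5
S(21/4) = -142507/52704

y_0 = S_0(0) = a_0 = -5
y_1 = S_1(0) = a_1 = 4
y_2 = S_2(0) = a_2 = -2
y_3 = S_3(0) = a_3 = -4
y_4 = S_4(0) = a_4 = 0
y_5 = S_4(2) = -5
t_q=21/4 is in segment 2 (τ=1/4); S_2(τ)=-142507/52704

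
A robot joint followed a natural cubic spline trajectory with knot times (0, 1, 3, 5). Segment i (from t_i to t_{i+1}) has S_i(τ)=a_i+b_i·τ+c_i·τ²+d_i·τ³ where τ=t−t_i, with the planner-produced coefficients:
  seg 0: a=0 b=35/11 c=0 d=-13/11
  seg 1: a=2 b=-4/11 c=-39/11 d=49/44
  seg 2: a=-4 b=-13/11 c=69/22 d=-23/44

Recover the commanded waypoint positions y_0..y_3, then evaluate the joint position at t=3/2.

y_0=0 y_1=2 y_2=-4 y_3=2
S(3/2) = 377/352

y_0 = S_0(0) = a_0 = 0
y_1 = S_1(0) = a_1 = 2
y_2 = S_2(0) = a_2 = -4
y_3 = S_2(2) = 2
t_q=3/2 is in segment 1 (τ=1/2); S_1(τ)=377/352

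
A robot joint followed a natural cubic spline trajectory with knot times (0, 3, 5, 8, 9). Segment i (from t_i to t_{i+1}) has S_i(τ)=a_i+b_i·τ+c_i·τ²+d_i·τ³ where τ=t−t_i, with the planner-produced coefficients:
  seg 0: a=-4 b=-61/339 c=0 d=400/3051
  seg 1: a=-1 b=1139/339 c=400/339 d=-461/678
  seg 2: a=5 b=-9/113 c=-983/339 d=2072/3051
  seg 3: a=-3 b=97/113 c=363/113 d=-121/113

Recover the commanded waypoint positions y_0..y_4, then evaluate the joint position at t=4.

y_0 = S_0(0) = a_0 = -4
y_1 = S_1(0) = a_1 = -1
y_2 = S_2(0) = a_2 = 5
y_3 = S_3(0) = a_3 = -3
y_4 = S_3(1) = 0
t_q=4 is in segment 1 (τ=1); S_1(τ)=1939/678

y_0=-4 y_1=-1 y_2=5 y_3=-3 y_4=0
S(4) = 1939/678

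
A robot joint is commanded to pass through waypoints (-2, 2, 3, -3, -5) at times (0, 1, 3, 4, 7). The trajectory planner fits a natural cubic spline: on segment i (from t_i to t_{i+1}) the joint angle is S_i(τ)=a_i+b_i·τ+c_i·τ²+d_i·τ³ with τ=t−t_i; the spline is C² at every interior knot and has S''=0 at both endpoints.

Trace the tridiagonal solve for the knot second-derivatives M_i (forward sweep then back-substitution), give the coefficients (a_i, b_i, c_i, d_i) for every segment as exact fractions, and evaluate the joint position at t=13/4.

  seg 0: a=-2 b=6299/1500 c=0 d=-299/1500
  seg 1: a=2 b=2701/750 c=-299/500 d=-1429/3000
  seg 2: a=3 b=-338/75 c=-432/125 d=736/375
  seg 3: a=-3 b=-2074/375 c=304/125 d=-304/1125
S(13/4) = 211/125

Δ: Δ0=4, Δ1=1/2, Δ2=-6, Δ3=-2/3
row 1: diag=6, rhs=-21; c'=1/3, d'=-7/2
row 2: denom=6−2·1/3=16/3; d'=(-39−2·-7/2)/(16/3)=-6
row 3: denom=8−1·3/16=125/16; d'=(32−1·-6)/(125/16)=608/125
back: M3=608/125
back: M2=-6−3/16·608/125=-864/125
back: M1=-7/2−1/3·-864/125=-299/250
M: M0=0, M1=-299/250, M2=-864/125, M3=608/125, M4=0
seg 0: a=-2, c=M0/2=0, d=(M1−M0)/(6·1)=-299/1500, b=Δ0−h0·(2M0+M1)/6=6299/1500
seg 1: a=2, c=M1/2=-299/500, d=(M2−M1)/(6·2)=-1429/3000, b=Δ1−h1·(2M1+M2)/6=2701/750
seg 2: a=3, c=M2/2=-432/125, d=(M3−M2)/(6·1)=736/375, b=Δ2−h2·(2M2+M3)/6=-338/75
seg 3: a=-3, c=M3/2=304/125, d=(M4−M3)/(6·3)=-304/1125, b=Δ3−h3·(2M3+M4)/6=-2074/375
t_q=13/4 → seg 2, τ=1/4; S=3+-338/75·τ+-432/125·τ²+736/375·τ³=211/125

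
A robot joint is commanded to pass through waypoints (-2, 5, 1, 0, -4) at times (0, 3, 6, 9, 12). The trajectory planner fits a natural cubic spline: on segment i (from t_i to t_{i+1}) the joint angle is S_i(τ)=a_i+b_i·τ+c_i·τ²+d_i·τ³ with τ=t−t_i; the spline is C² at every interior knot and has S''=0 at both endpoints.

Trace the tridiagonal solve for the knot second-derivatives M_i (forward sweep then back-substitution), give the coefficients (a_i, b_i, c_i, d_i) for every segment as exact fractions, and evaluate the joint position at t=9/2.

Δ: Δ0=7/3, Δ1=-4/3, Δ2=-1/3, Δ3=-4/3
row 1: diag=12, rhs=-22; c'=1/4, d'=-11/6
row 2: denom=12−3·1/4=45/4; d'=(6−3·-11/6)/(45/4)=46/45
row 3: denom=12−3·4/15=56/5; d'=(-6−3·46/45)/(56/5)=-17/21
back: M3=-17/21
back: M2=46/45−4/15·-17/21=26/21
back: M1=-11/6−1/4·26/21=-15/7
M: M0=0, M1=-15/7, M2=26/21, M3=-17/21, M4=0
seg 0: a=-2, c=M0/2=0, d=(M1−M0)/(6·3)=-5/42, b=Δ0−h0·(2M0+M1)/6=143/42
seg 1: a=5, c=M1/2=-15/14, d=(M2−M1)/(6·3)=71/378, b=Δ1−h1·(2M1+M2)/6=4/21
seg 2: a=1, c=M2/2=13/21, d=(M3−M2)/(6·3)=-43/378, b=Δ2−h2·(2M2+M3)/6=-7/6
seg 3: a=0, c=M3/2=-17/42, d=(M4−M3)/(6·3)=17/378, b=Δ3−h3·(2M3+M4)/6=-11/21
t_q=9/2 → seg 1, τ=3/2; S=5+4/21·τ+-15/14·τ²+71/378·τ³=393/112

  seg 0: a=-2 b=143/42 c=0 d=-5/42
  seg 1: a=5 b=4/21 c=-15/14 d=71/378
  seg 2: a=1 b=-7/6 c=13/21 d=-43/378
  seg 3: a=0 b=-11/21 c=-17/42 d=17/378
S(9/2) = 393/112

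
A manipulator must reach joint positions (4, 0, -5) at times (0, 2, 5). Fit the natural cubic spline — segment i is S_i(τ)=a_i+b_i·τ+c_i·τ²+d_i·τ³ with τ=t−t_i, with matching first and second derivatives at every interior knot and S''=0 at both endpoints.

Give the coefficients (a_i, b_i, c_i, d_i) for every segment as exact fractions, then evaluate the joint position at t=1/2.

  seg 0: a=4 b=-31/15 c=0 d=1/60
  seg 1: a=0 b=-28/15 c=1/10 d=-1/90
S(1/2) = 95/32

Δ: Δ0=-2, Δ1=-5/3
row 1: diag=10, rhs=2; c'=3/10, d'=1/5
back: M1=1/5
M: M0=0, M1=1/5, M2=0
seg 0: a=4, c=M0/2=0, d=(M1−M0)/(6·2)=1/60, b=Δ0−h0·(2M0+M1)/6=-31/15
seg 1: a=0, c=M1/2=1/10, d=(M2−M1)/(6·3)=-1/90, b=Δ1−h1·(2M1+M2)/6=-28/15
t_q=1/2 → seg 0, τ=1/2; S=4+-31/15·τ+0·τ²+1/60·τ³=95/32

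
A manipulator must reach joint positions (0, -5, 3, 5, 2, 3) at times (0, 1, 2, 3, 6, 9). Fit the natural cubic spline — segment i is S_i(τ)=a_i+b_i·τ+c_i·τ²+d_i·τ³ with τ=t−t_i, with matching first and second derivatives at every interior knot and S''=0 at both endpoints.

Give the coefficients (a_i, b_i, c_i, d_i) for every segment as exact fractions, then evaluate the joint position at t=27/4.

  seg 0: a=0 b=-11135/1257 c=0 d=4850/1257
  seg 1: a=-5 b=3415/1257 c=4850/419 d=-7909/1257
  seg 2: a=3 b=8788/1257 c=-3059/419 d=2903/1257
  seg 3: a=5 b=-857/1257 c=-156/419 d=1004/11313
  seg 4: a=2 b=-653/1257 c=536/1257 d=-536/11313
S(27/4) = 6135/3352

Δ: Δ0=-5, Δ1=8, Δ2=2, Δ3=-1, Δ4=1/3
row 1: diag=4, rhs=78; c'=1/4, d'=39/2
row 2: denom=4−1·1/4=15/4; d'=(-36−1·39/2)/(15/4)=-74/5
row 3: denom=8−1·4/15=116/15; d'=(-18−1·-74/5)/(116/15)=-12/29
row 4: denom=12−3·45/116=1257/116; d'=(8−3·-12/29)/(1257/116)=1072/1257
back: M4=1072/1257
back: M3=-12/29−45/116·1072/1257=-312/419
back: M2=-74/5−4/15·-312/419=-6118/419
back: M1=39/2−1/4·-6118/419=9700/419
M: M0=0, M1=9700/419, M2=-6118/419, M3=-312/419, M4=1072/1257, M5=0
seg 0: a=0, c=M0/2=0, d=(M1−M0)/(6·1)=4850/1257, b=Δ0−h0·(2M0+M1)/6=-11135/1257
seg 1: a=-5, c=M1/2=4850/419, d=(M2−M1)/(6·1)=-7909/1257, b=Δ1−h1·(2M1+M2)/6=3415/1257
seg 2: a=3, c=M2/2=-3059/419, d=(M3−M2)/(6·1)=2903/1257, b=Δ2−h2·(2M2+M3)/6=8788/1257
seg 3: a=5, c=M3/2=-156/419, d=(M4−M3)/(6·3)=1004/11313, b=Δ3−h3·(2M3+M4)/6=-857/1257
seg 4: a=2, c=M4/2=536/1257, d=(M5−M4)/(6·3)=-536/11313, b=Δ4−h4·(2M4+M5)/6=-653/1257
t_q=27/4 → seg 4, τ=3/4; S=2+-653/1257·τ+536/1257·τ²+-536/11313·τ³=6135/3352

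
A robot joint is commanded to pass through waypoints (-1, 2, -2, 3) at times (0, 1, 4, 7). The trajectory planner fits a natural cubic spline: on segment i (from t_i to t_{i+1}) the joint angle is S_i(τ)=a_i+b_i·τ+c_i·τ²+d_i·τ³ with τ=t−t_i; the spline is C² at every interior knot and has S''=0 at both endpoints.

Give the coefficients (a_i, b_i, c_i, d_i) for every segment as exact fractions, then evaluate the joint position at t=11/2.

  seg 0: a=-1 b=322/87 c=0 d=-61/87
  seg 1: a=2 b=139/87 c=-61/29 d=98/261
  seg 2: a=-2 b=-77/87 c=37/29 d=-37/261
S(11/2) = -217/232

Δ: Δ0=3, Δ1=-4/3, Δ2=5/3
row 1: diag=8, rhs=-26; c'=3/8, d'=-13/4
row 2: denom=12−3·3/8=87/8; d'=(18−3·-13/4)/(87/8)=74/29
back: M2=74/29
back: M1=-13/4−3/8·74/29=-122/29
M: M0=0, M1=-122/29, M2=74/29, M3=0
seg 0: a=-1, c=M0/2=0, d=(M1−M0)/(6·1)=-61/87, b=Δ0−h0·(2M0+M1)/6=322/87
seg 1: a=2, c=M1/2=-61/29, d=(M2−M1)/(6·3)=98/261, b=Δ1−h1·(2M1+M2)/6=139/87
seg 2: a=-2, c=M2/2=37/29, d=(M3−M2)/(6·3)=-37/261, b=Δ2−h2·(2M2+M3)/6=-77/87
t_q=11/2 → seg 2, τ=3/2; S=-2+-77/87·τ+37/29·τ²+-37/261·τ³=-217/232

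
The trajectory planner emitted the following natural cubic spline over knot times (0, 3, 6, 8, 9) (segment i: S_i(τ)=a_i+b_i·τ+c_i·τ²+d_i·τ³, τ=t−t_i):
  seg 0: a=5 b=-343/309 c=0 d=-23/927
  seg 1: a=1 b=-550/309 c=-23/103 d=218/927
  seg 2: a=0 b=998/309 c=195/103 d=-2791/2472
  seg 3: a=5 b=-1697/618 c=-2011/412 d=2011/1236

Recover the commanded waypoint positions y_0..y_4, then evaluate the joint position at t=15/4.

y_0=5 y_1=1 y_2=0 y_3=5 y_4=-1
S(15/4) = -1191/3296

y_0 = S_0(0) = a_0 = 5
y_1 = S_1(0) = a_1 = 1
y_2 = S_2(0) = a_2 = 0
y_3 = S_3(0) = a_3 = 5
y_4 = S_3(1) = -1
t_q=15/4 is in segment 1 (τ=3/4); S_1(τ)=-1191/3296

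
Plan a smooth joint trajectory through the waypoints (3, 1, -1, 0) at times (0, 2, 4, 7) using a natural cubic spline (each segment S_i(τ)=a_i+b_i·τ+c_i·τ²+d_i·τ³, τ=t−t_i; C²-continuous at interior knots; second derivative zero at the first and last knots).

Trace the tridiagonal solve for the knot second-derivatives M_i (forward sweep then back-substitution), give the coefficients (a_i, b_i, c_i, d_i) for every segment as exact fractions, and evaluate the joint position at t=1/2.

  seg 0: a=3 b=-53/57 c=0 d=-1/57
  seg 1: a=1 b=-65/57 c=-2/19 d=5/57
  seg 2: a=-1 b=-29/57 c=8/19 d=-8/171
S(1/2) = 385/152

Δ: Δ0=-1, Δ1=-1, Δ2=1/3
row 1: diag=8, rhs=0; c'=1/4, d'=0
row 2: denom=10−2·1/4=19/2; d'=(8−2·0)/(19/2)=16/19
back: M2=16/19
back: M1=0−1/4·16/19=-4/19
M: M0=0, M1=-4/19, M2=16/19, M3=0
seg 0: a=3, c=M0/2=0, d=(M1−M0)/(6·2)=-1/57, b=Δ0−h0·(2M0+M1)/6=-53/57
seg 1: a=1, c=M1/2=-2/19, d=(M2−M1)/(6·2)=5/57, b=Δ1−h1·(2M1+M2)/6=-65/57
seg 2: a=-1, c=M2/2=8/19, d=(M3−M2)/(6·3)=-8/171, b=Δ2−h2·(2M2+M3)/6=-29/57
t_q=1/2 → seg 0, τ=1/2; S=3+-53/57·τ+0·τ²+-1/57·τ³=385/152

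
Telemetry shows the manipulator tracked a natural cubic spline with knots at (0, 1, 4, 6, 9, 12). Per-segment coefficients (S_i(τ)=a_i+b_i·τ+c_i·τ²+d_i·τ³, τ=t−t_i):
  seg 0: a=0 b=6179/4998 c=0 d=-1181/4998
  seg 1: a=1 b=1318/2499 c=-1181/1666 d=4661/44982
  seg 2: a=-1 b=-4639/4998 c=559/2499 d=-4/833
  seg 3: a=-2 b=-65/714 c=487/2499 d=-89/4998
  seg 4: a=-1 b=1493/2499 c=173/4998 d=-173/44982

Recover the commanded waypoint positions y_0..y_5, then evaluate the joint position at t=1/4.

y_0 = S_0(0) = a_0 = 0
y_1 = S_1(0) = a_1 = 1
y_2 = S_2(0) = a_2 = -1
y_3 = S_3(0) = a_3 = -2
y_4 = S_4(0) = a_4 = -1
y_5 = S_4(3) = 1
t_q=1/4 is in segment 0 (τ=1/4); S_0(τ)=32561/106624

y_0=0 y_1=1 y_2=-1 y_3=-2 y_4=-1 y_5=1
S(1/4) = 32561/106624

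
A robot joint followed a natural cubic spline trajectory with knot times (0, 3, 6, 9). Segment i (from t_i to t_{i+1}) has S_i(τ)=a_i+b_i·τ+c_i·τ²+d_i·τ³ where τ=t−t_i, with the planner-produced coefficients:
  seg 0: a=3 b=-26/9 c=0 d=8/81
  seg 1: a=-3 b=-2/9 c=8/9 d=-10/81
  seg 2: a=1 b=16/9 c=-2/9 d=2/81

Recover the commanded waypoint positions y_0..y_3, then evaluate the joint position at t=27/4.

y_0=3 y_1=-3 y_2=1 y_3=5
S(27/4) = 71/32

y_0 = S_0(0) = a_0 = 3
y_1 = S_1(0) = a_1 = -3
y_2 = S_2(0) = a_2 = 1
y_3 = S_2(3) = 5
t_q=27/4 is in segment 2 (τ=3/4); S_2(τ)=71/32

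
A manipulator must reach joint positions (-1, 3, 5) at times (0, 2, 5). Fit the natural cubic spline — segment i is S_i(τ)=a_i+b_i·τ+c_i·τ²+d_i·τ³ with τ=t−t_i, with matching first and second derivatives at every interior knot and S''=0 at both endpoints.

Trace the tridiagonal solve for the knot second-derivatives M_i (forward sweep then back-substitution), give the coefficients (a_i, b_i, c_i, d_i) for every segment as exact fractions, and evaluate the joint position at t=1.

  seg 0: a=-1 b=34/15 c=0 d=-1/15
  seg 1: a=3 b=22/15 c=-2/5 d=2/45
S(1) = 6/5

Δ: Δ0=2, Δ1=2/3
row 1: diag=10, rhs=-8; c'=3/10, d'=-4/5
back: M1=-4/5
M: M0=0, M1=-4/5, M2=0
seg 0: a=-1, c=M0/2=0, d=(M1−M0)/(6·2)=-1/15, b=Δ0−h0·(2M0+M1)/6=34/15
seg 1: a=3, c=M1/2=-2/5, d=(M2−M1)/(6·3)=2/45, b=Δ1−h1·(2M1+M2)/6=22/15
t_q=1 → seg 0, τ=1; S=-1+34/15·τ+0·τ²+-1/15·τ³=6/5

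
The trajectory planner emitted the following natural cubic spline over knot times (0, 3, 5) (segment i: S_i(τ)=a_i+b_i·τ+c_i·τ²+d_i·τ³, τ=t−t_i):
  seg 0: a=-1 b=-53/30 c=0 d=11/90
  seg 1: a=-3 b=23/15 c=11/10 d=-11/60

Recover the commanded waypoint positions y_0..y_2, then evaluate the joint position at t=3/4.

y_0 = S_0(0) = a_0 = -1
y_1 = S_1(0) = a_1 = -3
y_2 = S_1(2) = 3
t_q=3/4 is in segment 0 (τ=3/4); S_0(τ)=-291/128

y_0=-1 y_1=-3 y_2=3
S(3/4) = -291/128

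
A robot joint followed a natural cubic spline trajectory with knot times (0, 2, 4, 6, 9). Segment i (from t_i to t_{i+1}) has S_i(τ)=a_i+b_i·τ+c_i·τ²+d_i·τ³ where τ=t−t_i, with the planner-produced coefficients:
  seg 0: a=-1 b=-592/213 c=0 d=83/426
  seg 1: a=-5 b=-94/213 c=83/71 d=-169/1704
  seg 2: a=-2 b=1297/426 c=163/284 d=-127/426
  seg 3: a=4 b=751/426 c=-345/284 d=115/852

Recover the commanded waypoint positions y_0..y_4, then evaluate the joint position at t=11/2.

y_0=-1 y_1=-5 y_2=-2 y_3=4 y_4=2
S(11/2) = 405/142

y_0 = S_0(0) = a_0 = -1
y_1 = S_1(0) = a_1 = -5
y_2 = S_2(0) = a_2 = -2
y_3 = S_3(0) = a_3 = 4
y_4 = S_3(3) = 2
t_q=11/2 is in segment 2 (τ=3/2); S_2(τ)=405/142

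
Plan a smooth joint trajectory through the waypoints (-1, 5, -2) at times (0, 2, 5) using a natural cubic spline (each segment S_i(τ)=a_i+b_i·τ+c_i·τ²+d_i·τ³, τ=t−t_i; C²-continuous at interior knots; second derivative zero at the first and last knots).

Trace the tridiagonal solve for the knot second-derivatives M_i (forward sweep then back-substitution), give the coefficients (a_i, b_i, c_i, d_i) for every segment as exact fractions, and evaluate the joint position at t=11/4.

Δ: Δ0=3, Δ1=-7/3
row 1: diag=10, rhs=-32; c'=3/10, d'=-16/5
back: M1=-16/5
M: M0=0, M1=-16/5, M2=0
seg 0: a=-1, c=M0/2=0, d=(M1−M0)/(6·2)=-4/15, b=Δ0−h0·(2M0+M1)/6=61/15
seg 1: a=5, c=M1/2=-8/5, d=(M2−M1)/(6·3)=8/45, b=Δ1−h1·(2M1+M2)/6=13/15
t_q=11/4 → seg 1, τ=3/4; S=5+13/15·τ+-8/5·τ²+8/45·τ³=193/40

  seg 0: a=-1 b=61/15 c=0 d=-4/15
  seg 1: a=5 b=13/15 c=-8/5 d=8/45
S(11/4) = 193/40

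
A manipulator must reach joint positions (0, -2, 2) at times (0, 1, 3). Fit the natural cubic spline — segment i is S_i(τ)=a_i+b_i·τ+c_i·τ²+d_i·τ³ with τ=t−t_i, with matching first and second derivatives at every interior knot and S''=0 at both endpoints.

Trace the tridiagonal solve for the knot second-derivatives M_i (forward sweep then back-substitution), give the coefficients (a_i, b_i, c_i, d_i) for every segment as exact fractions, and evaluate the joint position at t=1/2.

  seg 0: a=0 b=-8/3 c=0 d=2/3
  seg 1: a=-2 b=-2/3 c=2 d=-1/3
S(1/2) = -5/4

Δ: Δ0=-2, Δ1=2
row 1: diag=6, rhs=24; c'=1/3, d'=4
back: M1=4
M: M0=0, M1=4, M2=0
seg 0: a=0, c=M0/2=0, d=(M1−M0)/(6·1)=2/3, b=Δ0−h0·(2M0+M1)/6=-8/3
seg 1: a=-2, c=M1/2=2, d=(M2−M1)/(6·2)=-1/3, b=Δ1−h1·(2M1+M2)/6=-2/3
t_q=1/2 → seg 0, τ=1/2; S=0+-8/3·τ+0·τ²+2/3·τ³=-5/4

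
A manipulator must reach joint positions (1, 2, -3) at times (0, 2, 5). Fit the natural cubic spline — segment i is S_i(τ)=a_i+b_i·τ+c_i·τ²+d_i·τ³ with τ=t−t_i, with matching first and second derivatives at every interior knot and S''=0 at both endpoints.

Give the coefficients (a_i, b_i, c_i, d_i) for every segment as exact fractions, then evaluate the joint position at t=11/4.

Δ: Δ0=1/2, Δ1=-5/3
row 1: diag=10, rhs=-13; c'=3/10, d'=-13/10
back: M1=-13/10
M: M0=0, M1=-13/10, M2=0
seg 0: a=1, c=M0/2=0, d=(M1−M0)/(6·2)=-13/120, b=Δ0−h0·(2M0+M1)/6=14/15
seg 1: a=2, c=M1/2=-13/20, d=(M2−M1)/(6·3)=13/180, b=Δ1−h1·(2M1+M2)/6=-11/30
t_q=11/4 → seg 1, τ=3/4; S=2+-11/30·τ+-13/20·τ²+13/180·τ³=1779/1280

  seg 0: a=1 b=14/15 c=0 d=-13/120
  seg 1: a=2 b=-11/30 c=-13/20 d=13/180
S(11/4) = 1779/1280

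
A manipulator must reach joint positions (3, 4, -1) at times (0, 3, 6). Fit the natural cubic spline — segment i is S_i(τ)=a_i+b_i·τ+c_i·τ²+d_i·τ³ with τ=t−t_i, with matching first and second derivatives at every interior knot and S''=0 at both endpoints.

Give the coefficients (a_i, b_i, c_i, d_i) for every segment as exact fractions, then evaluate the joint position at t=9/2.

  seg 0: a=3 b=5/6 c=0 d=-1/18
  seg 1: a=4 b=-2/3 c=-1/2 d=1/18
S(9/2) = 33/16

Δ: Δ0=1/3, Δ1=-5/3
row 1: diag=12, rhs=-12; c'=1/4, d'=-1
back: M1=-1
M: M0=0, M1=-1, M2=0
seg 0: a=3, c=M0/2=0, d=(M1−M0)/(6·3)=-1/18, b=Δ0−h0·(2M0+M1)/6=5/6
seg 1: a=4, c=M1/2=-1/2, d=(M2−M1)/(6·3)=1/18, b=Δ1−h1·(2M1+M2)/6=-2/3
t_q=9/2 → seg 1, τ=3/2; S=4+-2/3·τ+-1/2·τ²+1/18·τ³=33/16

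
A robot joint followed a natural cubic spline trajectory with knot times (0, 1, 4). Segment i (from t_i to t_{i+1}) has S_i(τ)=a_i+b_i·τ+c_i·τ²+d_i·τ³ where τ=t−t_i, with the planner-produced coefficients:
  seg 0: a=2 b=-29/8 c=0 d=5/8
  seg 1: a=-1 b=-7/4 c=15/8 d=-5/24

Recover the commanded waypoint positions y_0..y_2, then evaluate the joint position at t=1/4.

y_0=2 y_1=-1 y_2=5
S(1/4) = 565/512

y_0 = S_0(0) = a_0 = 2
y_1 = S_1(0) = a_1 = -1
y_2 = S_1(3) = 5
t_q=1/4 is in segment 0 (τ=1/4); S_0(τ)=565/512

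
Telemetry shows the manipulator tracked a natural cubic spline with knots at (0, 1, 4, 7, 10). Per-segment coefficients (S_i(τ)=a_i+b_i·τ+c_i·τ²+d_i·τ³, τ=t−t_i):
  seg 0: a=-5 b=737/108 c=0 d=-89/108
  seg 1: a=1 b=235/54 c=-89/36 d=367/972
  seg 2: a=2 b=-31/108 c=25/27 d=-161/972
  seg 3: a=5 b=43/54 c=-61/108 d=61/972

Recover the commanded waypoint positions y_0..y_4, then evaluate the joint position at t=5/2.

y_0 = S_0(0) = a_0 = -5
y_1 = S_1(0) = a_1 = 1
y_2 = S_2(0) = a_2 = 2
y_3 = S_3(0) = a_3 = 5
y_4 = S_3(3) = 4
t_q=5/2 is in segment 1 (τ=3/2); S_1(τ)=311/96

y_0=-5 y_1=1 y_2=2 y_3=5 y_4=4
S(5/2) = 311/96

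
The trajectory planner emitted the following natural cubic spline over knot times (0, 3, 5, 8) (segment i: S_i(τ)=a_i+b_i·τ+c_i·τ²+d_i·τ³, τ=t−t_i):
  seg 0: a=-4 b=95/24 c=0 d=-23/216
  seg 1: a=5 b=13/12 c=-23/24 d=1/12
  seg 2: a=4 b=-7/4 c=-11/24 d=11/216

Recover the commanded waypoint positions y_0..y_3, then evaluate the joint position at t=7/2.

y_0 = S_0(0) = a_0 = -4
y_1 = S_1(0) = a_1 = 5
y_2 = S_2(0) = a_2 = 4
y_3 = S_2(3) = -4
t_q=7/2 is in segment 1 (τ=1/2); S_1(τ)=85/16

y_0=-4 y_1=5 y_2=4 y_3=-4
S(7/2) = 85/16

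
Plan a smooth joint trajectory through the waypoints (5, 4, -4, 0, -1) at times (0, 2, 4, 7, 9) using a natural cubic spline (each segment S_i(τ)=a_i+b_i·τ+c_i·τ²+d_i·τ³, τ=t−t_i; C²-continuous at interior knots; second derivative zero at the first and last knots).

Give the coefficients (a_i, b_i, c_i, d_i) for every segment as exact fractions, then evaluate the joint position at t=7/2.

  seg 0: a=5 b=1585/2064 c=0 d=-2617/8256
  seg 1: a=4 b=-3133/1032 c=-2617/1376 d=5861/8256
  seg 2: a=-4 b=-4385/2064 c=811/344 d=-829/2064
  seg 3: a=0 b=607/516 c=-865/688 d=865/4128
S(7/2) = -53655/22016

Δ: Δ0=-1/2, Δ1=-4, Δ2=4/3, Δ3=-1/2
row 1: diag=8, rhs=-21; c'=1/4, d'=-21/8
row 2: denom=10−2·1/4=19/2; d'=(32−2·-21/8)/(19/2)=149/38
row 3: denom=10−3·6/19=172/19; d'=(-11−3·149/38)/(172/19)=-865/344
back: M3=-865/344
back: M2=149/38−6/19·-865/344=811/172
back: M1=-21/8−1/4·811/172=-2617/688
M: M0=0, M1=-2617/688, M2=811/172, M3=-865/344, M4=0
seg 0: a=5, c=M0/2=0, d=(M1−M0)/(6·2)=-2617/8256, b=Δ0−h0·(2M0+M1)/6=1585/2064
seg 1: a=4, c=M1/2=-2617/1376, d=(M2−M1)/(6·2)=5861/8256, b=Δ1−h1·(2M1+M2)/6=-3133/1032
seg 2: a=-4, c=M2/2=811/344, d=(M3−M2)/(6·3)=-829/2064, b=Δ2−h2·(2M2+M3)/6=-4385/2064
seg 3: a=0, c=M3/2=-865/688, d=(M4−M3)/(6·2)=865/4128, b=Δ3−h3·(2M3+M4)/6=607/516
t_q=7/2 → seg 1, τ=3/2; S=4+-3133/1032·τ+-2617/1376·τ²+5861/8256·τ³=-53655/22016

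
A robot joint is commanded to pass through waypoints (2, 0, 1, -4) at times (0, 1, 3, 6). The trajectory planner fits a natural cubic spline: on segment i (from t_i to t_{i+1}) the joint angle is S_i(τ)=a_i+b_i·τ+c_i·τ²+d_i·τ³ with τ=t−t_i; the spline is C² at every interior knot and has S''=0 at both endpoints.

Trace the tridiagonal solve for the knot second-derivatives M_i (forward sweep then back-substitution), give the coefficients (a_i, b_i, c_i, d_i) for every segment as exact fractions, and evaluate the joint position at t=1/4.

  seg 0: a=2 b=-53/21 c=0 d=11/21
  seg 1: a=0 b=-20/21 c=11/7 d=-71/168
  seg 2: a=1 b=11/42 c=-27/28 d=3/28
S(1/4) = 617/448

Δ: Δ0=-2, Δ1=1/2, Δ2=-5/3
row 1: diag=6, rhs=15; c'=1/3, d'=5/2
row 2: denom=10−2·1/3=28/3; d'=(-13−2·5/2)/(28/3)=-27/14
back: M2=-27/14
back: M1=5/2−1/3·-27/14=22/7
M: M0=0, M1=22/7, M2=-27/14, M3=0
seg 0: a=2, c=M0/2=0, d=(M1−M0)/(6·1)=11/21, b=Δ0−h0·(2M0+M1)/6=-53/21
seg 1: a=0, c=M1/2=11/7, d=(M2−M1)/(6·2)=-71/168, b=Δ1−h1·(2M1+M2)/6=-20/21
seg 2: a=1, c=M2/2=-27/28, d=(M3−M2)/(6·3)=3/28, b=Δ2−h2·(2M2+M3)/6=11/42
t_q=1/4 → seg 0, τ=1/4; S=2+-53/21·τ+0·τ²+11/21·τ³=617/448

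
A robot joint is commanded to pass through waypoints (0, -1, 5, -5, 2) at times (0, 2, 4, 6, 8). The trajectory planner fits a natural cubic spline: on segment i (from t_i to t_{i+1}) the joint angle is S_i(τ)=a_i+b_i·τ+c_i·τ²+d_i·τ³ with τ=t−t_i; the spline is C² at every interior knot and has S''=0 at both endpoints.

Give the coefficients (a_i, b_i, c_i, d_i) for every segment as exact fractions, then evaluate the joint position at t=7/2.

  seg 0: a=0 b=-121/56 c=0 d=93/224
  seg 1: a=-1 b=79/28 c=279/112 d=-269/224
  seg 2: a=5 b=-13/8 c=-33/7 d=339/224
  seg 3: a=-5 b=-65/28 c=489/112 d=-163/224
S(7/2) = 8573/1792

Δ: Δ0=-1/2, Δ1=3, Δ2=-5, Δ3=7/2
row 1: diag=8, rhs=21; c'=1/4, d'=21/8
row 2: denom=8−2·1/4=15/2; d'=(-48−2·21/8)/(15/2)=-71/10
row 3: denom=8−2·4/15=112/15; d'=(51−2·-71/10)/(112/15)=489/56
back: M3=489/56
back: M2=-71/10−4/15·489/56=-66/7
back: M1=21/8−1/4·-66/7=279/56
M: M0=0, M1=279/56, M2=-66/7, M3=489/56, M4=0
seg 0: a=0, c=M0/2=0, d=(M1−M0)/(6·2)=93/224, b=Δ0−h0·(2M0+M1)/6=-121/56
seg 1: a=-1, c=M1/2=279/112, d=(M2−M1)/(6·2)=-269/224, b=Δ1−h1·(2M1+M2)/6=79/28
seg 2: a=5, c=M2/2=-33/7, d=(M3−M2)/(6·2)=339/224, b=Δ2−h2·(2M2+M3)/6=-13/8
seg 3: a=-5, c=M3/2=489/112, d=(M4−M3)/(6·2)=-163/224, b=Δ3−h3·(2M3+M4)/6=-65/28
t_q=7/2 → seg 1, τ=3/2; S=-1+79/28·τ+279/112·τ²+-269/224·τ³=8573/1792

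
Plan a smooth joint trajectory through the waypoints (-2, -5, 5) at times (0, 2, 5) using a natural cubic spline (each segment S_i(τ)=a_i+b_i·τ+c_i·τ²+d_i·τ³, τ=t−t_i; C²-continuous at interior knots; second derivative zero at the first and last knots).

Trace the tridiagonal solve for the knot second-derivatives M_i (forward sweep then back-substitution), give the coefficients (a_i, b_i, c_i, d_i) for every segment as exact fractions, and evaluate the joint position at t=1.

  seg 0: a=-2 b=-37/15 c=0 d=29/120
  seg 1: a=-5 b=13/30 c=29/20 d=-29/180
S(1) = -169/40

Δ: Δ0=-3/2, Δ1=10/3
row 1: diag=10, rhs=29; c'=3/10, d'=29/10
back: M1=29/10
M: M0=0, M1=29/10, M2=0
seg 0: a=-2, c=M0/2=0, d=(M1−M0)/(6·2)=29/120, b=Δ0−h0·(2M0+M1)/6=-37/15
seg 1: a=-5, c=M1/2=29/20, d=(M2−M1)/(6·3)=-29/180, b=Δ1−h1·(2M1+M2)/6=13/30
t_q=1 → seg 0, τ=1; S=-2+-37/15·τ+0·τ²+29/120·τ³=-169/40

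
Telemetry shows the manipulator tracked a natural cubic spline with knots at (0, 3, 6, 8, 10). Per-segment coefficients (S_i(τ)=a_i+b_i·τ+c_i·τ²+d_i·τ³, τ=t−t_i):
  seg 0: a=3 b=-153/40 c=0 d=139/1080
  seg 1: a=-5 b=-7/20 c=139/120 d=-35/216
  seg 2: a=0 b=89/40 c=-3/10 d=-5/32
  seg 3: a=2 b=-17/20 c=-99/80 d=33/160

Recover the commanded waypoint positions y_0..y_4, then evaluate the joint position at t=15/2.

y_0 = S_0(0) = a_0 = 3
y_1 = S_1(0) = a_1 = -5
y_2 = S_2(0) = a_2 = 0
y_3 = S_3(0) = a_3 = 2
y_4 = S_3(2) = -3
t_q=15/2 is in segment 2 (τ=3/2); S_2(τ)=2733/1280

y_0=3 y_1=-5 y_2=0 y_3=2 y_4=-3
S(15/2) = 2733/1280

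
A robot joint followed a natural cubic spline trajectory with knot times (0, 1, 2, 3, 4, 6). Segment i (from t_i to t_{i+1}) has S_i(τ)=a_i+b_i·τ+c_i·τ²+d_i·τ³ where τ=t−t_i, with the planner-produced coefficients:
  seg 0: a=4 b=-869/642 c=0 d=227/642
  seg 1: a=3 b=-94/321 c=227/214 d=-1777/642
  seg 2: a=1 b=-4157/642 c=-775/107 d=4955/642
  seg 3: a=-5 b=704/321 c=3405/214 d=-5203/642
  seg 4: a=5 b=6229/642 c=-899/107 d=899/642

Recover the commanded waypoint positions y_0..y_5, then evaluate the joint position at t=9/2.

y_0 = S_0(0) = a_0 = 4
y_1 = S_1(0) = a_1 = 3
y_2 = S_2(0) = a_2 = 1
y_3 = S_3(0) = a_3 = -5
y_4 = S_4(0) = a_4 = 5
y_5 = S_4(2) = 2
t_q=9/2 is in segment 4 (τ=1/2); S_4(τ)=13569/1712

y_0=4 y_1=3 y_2=1 y_3=-5 y_4=5 y_5=2
S(9/2) = 13569/1712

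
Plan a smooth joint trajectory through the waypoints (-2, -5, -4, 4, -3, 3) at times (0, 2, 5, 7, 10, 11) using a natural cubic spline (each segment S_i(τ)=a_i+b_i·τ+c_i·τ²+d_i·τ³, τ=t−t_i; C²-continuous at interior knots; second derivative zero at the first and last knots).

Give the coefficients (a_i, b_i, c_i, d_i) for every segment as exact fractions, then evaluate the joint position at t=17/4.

  seg 0: a=-2 b=-18455/12282 c=0 d=4/6141
  seg 1: a=-5 b=-18359/12282 c=8/2047 d=22309/110538
  seg 2: a=-4 b=24428/6141 c=22357/12282 d=-7407/8188
  seg 3: a=4 b=2479/6141 c=-22153/6141 d=49651/55269
  seg 4: a=-3 b=18514/6141 c=9166/2047 d=-9166/6141
S(17/4) = -1583785/262016

Δ: Δ0=-3/2, Δ1=1/3, Δ2=4, Δ3=-7/3, Δ4=6
row 1: diag=10, rhs=11; c'=3/10, d'=11/10
row 2: denom=10−3·3/10=91/10; d'=(22−3·11/10)/(91/10)=187/91
row 3: denom=10−2·20/91=870/91; d'=(-38−2·187/91)/(870/91)=-1916/435
row 4: denom=8−3·91/290=2047/290; d'=(50−3·-1916/435)/(2047/290)=18332/2047
back: M4=18332/2047
back: M3=-1916/435−91/290·18332/2047=-44306/6141
back: M2=187/91−20/91·-44306/6141=22357/6141
back: M1=11/10−3/10·22357/6141=16/2047
M: M0=0, M1=16/2047, M2=22357/6141, M3=-44306/6141, M4=18332/2047, M5=0
seg 0: a=-2, c=M0/2=0, d=(M1−M0)/(6·2)=4/6141, b=Δ0−h0·(2M0+M1)/6=-18455/12282
seg 1: a=-5, c=M1/2=8/2047, d=(M2−M1)/(6·3)=22309/110538, b=Δ1−h1·(2M1+M2)/6=-18359/12282
seg 2: a=-4, c=M2/2=22357/12282, d=(M3−M2)/(6·2)=-7407/8188, b=Δ2−h2·(2M2+M3)/6=24428/6141
seg 3: a=4, c=M3/2=-22153/6141, d=(M4−M3)/(6·3)=49651/55269, b=Δ3−h3·(2M3+M4)/6=2479/6141
seg 4: a=-3, c=M4/2=9166/2047, d=(M5−M4)/(6·1)=-9166/6141, b=Δ4−h4·(2M4+M5)/6=18514/6141
t_q=17/4 → seg 1, τ=9/4; S=-5+-18359/12282·τ+8/2047·τ²+22309/110538·τ³=-1583785/262016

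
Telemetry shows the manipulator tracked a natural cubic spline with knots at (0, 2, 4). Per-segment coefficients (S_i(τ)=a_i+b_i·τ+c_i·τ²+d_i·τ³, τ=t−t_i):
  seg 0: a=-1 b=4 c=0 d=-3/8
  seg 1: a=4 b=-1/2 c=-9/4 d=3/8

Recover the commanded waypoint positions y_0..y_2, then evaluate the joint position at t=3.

y_0 = S_0(0) = a_0 = -1
y_1 = S_1(0) = a_1 = 4
y_2 = S_1(2) = -3
t_q=3 is in segment 1 (τ=1); S_1(τ)=13/8

y_0=-1 y_1=4 y_2=-3
S(3) = 13/8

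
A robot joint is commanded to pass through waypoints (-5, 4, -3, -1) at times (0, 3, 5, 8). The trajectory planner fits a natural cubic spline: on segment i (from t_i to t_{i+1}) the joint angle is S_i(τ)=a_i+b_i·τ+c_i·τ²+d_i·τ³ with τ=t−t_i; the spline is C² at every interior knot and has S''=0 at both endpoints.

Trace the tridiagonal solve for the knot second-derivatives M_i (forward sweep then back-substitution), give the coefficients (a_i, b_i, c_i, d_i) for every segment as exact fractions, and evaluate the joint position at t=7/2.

Δ: Δ0=3, Δ1=-7/2, Δ2=2/3
row 1: diag=10, rhs=-39; c'=1/5, d'=-39/10
row 2: denom=10−2·1/5=48/5; d'=(25−2·-39/10)/(48/5)=41/12
back: M2=41/12
back: M1=-39/10−1/5·41/12=-55/12
M: M0=0, M1=-55/12, M2=41/12, M3=0
seg 0: a=-5, c=M0/2=0, d=(M1−M0)/(6·3)=-55/216, b=Δ0−h0·(2M0+M1)/6=127/24
seg 1: a=4, c=M1/2=-55/24, d=(M2−M1)/(6·2)=2/3, b=Δ1−h1·(2M1+M2)/6=-19/12
seg 2: a=-3, c=M2/2=41/24, d=(M3−M2)/(6·3)=-41/216, b=Δ2−h2·(2M2+M3)/6=-11/4
t_q=7/2 → seg 1, τ=1/2; S=4+-19/12·τ+-55/24·τ²+2/3·τ³=87/32

  seg 0: a=-5 b=127/24 c=0 d=-55/216
  seg 1: a=4 b=-19/12 c=-55/24 d=2/3
  seg 2: a=-3 b=-11/4 c=41/24 d=-41/216
S(7/2) = 87/32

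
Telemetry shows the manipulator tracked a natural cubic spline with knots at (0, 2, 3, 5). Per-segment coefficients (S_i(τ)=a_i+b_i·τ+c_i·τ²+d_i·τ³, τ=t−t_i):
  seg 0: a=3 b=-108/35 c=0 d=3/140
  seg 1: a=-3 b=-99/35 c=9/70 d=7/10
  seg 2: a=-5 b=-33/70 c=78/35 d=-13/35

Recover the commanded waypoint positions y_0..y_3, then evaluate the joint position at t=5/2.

y_0=3 y_1=-3 y_2=-5 y_3=0
S(5/2) = -481/112

y_0 = S_0(0) = a_0 = 3
y_1 = S_1(0) = a_1 = -3
y_2 = S_2(0) = a_2 = -5
y_3 = S_2(2) = 0
t_q=5/2 is in segment 1 (τ=1/2); S_1(τ)=-481/112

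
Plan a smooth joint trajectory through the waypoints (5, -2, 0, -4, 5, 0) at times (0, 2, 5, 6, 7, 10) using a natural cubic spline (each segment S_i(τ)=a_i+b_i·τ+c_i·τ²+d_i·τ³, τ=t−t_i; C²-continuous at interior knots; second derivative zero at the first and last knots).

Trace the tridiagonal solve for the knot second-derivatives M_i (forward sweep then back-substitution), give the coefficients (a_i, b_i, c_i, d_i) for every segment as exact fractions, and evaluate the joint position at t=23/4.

Δ: Δ0=-7/2, Δ1=2/3, Δ2=-4, Δ3=9, Δ4=-5/3
row 1: diag=10, rhs=25; c'=3/10, d'=5/2
row 2: denom=8−3·3/10=71/10; d'=(-28−3·5/2)/(71/10)=-5
row 3: denom=4−1·10/71=274/71; d'=(78−1·-5)/(274/71)=5893/274
row 4: denom=8−1·71/274=2121/274; d'=(-64−1·5893/274)/(2121/274)=-3347/303
back: M4=-3347/303
back: M3=5893/274−71/274·-3347/303=7384/303
back: M2=-5−10/71·7384/303=-2555/303
back: M1=5/2−3/10·-2555/303=508/101
M: M0=0, M1=508/101, M2=-2555/303, M3=7384/303, M4=-3347/303, M5=0
seg 0: a=5, c=M0/2=0, d=(M1−M0)/(6·2)=127/303, b=Δ0−h0·(2M0+M1)/6=-3137/606
seg 1: a=-2, c=M1/2=254/101, d=(M2−M1)/(6·3)=-4079/5454, b=Δ1−h1·(2M1+M2)/6=-89/606
seg 2: a=0, c=M2/2=-2555/606, d=(M3−M2)/(6·1)=3313/606, b=Δ2−h2·(2M2+M3)/6=-1591/303
seg 3: a=-4, c=M3/2=3692/303, d=(M4−M3)/(6·1)=-3577/606, b=Δ3−h3·(2M3+M4)/6=549/202
seg 4: a=5, c=M4/2=-3347/606, d=(M5−M4)/(6·3)=3347/5454, b=Δ4−h4·(2M4+M5)/6=2842/303
t_q=23/4 → seg 2, τ=3/4; S=0+-1591/303·τ+-2555/606·τ²+3313/606·τ³=-51755/12928

  seg 0: a=5 b=-3137/606 c=0 d=127/303
  seg 1: a=-2 b=-89/606 c=254/101 d=-4079/5454
  seg 2: a=0 b=-1591/303 c=-2555/606 d=3313/606
  seg 3: a=-4 b=549/202 c=3692/303 d=-3577/606
  seg 4: a=5 b=2842/303 c=-3347/606 d=3347/5454
S(23/4) = -51755/12928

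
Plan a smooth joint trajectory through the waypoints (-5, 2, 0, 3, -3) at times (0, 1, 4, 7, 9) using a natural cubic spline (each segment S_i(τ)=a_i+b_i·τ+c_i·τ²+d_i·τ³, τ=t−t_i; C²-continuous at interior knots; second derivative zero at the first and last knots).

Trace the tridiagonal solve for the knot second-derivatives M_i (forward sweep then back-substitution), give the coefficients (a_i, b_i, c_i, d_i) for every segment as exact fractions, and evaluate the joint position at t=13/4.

Δ: Δ0=7, Δ1=-2/3, Δ2=1, Δ3=-3
row 1: diag=8, rhs=-46; c'=3/8, d'=-23/4
row 2: denom=12−3·3/8=87/8; d'=(10−3·-23/4)/(87/8)=218/87
row 3: denom=10−3·8/29=266/29; d'=(-24−3·218/87)/(266/29)=-457/133
back: M3=-457/133
back: M2=218/87−8/29·-457/133=1378/399
back: M1=-23/4−3/8·1378/399=-937/133
M: M0=0, M1=-937/133, M2=1378/399, M3=-457/133, M4=0
seg 0: a=-5, c=M0/2=0, d=(M1−M0)/(6·1)=-937/798, b=Δ0−h0·(2M0+M1)/6=6523/798
seg 1: a=2, c=M1/2=-937/266, d=(M2−M1)/(6·3)=4189/7182, b=Δ1−h1·(2M1+M2)/6=1856/399
seg 2: a=0, c=M2/2=689/399, d=(M3−M2)/(6·3)=-2749/7182, b=Δ2−h2·(2M2+M3)/6=-587/798
seg 3: a=3, c=M3/2=-457/266, d=(M4−M3)/(6·2)=457/1596, b=Δ3−h3·(2M3+M4)/6=-283/399
t_q=13/4 → seg 1, τ=9/4; S=2+1856/399·τ+-937/266·τ²+4189/7182·τ³=21739/17024

  seg 0: a=-5 b=6523/798 c=0 d=-937/798
  seg 1: a=2 b=1856/399 c=-937/266 d=4189/7182
  seg 2: a=0 b=-587/798 c=689/399 d=-2749/7182
  seg 3: a=3 b=-283/399 c=-457/266 d=457/1596
S(13/4) = 21739/17024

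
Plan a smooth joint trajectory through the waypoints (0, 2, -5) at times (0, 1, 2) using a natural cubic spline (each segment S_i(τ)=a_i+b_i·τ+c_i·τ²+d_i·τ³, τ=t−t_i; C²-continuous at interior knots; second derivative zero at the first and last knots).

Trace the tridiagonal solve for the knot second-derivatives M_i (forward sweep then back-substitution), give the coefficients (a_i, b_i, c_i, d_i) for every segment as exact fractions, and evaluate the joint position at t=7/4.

Δ: Δ0=2, Δ1=-7
row 1: diag=4, rhs=-54; c'=1/4, d'=-27/2
back: M1=-27/2
M: M0=0, M1=-27/2, M2=0
seg 0: a=0, c=M0/2=0, d=(M1−M0)/(6·1)=-9/4, b=Δ0−h0·(2M0+M1)/6=17/4
seg 1: a=2, c=M1/2=-27/4, d=(M2−M1)/(6·1)=9/4, b=Δ1−h1·(2M1+M2)/6=-5/2
t_q=7/4 → seg 1, τ=3/4; S=2+-5/2·τ+-27/4·τ²+9/4·τ³=-697/256

  seg 0: a=0 b=17/4 c=0 d=-9/4
  seg 1: a=2 b=-5/2 c=-27/4 d=9/4
S(7/4) = -697/256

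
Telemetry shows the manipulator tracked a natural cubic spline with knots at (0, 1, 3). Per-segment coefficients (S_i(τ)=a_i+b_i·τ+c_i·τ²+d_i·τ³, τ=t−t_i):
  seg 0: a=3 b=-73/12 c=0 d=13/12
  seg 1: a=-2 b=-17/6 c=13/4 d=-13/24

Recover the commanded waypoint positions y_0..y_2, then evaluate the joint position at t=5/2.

y_0 = S_0(0) = a_0 = 3
y_1 = S_1(0) = a_1 = -2
y_2 = S_1(2) = 1
t_q=5/2 is in segment 1 (τ=3/2); S_1(τ)=-49/64

y_0=3 y_1=-2 y_2=1
S(5/2) = -49/64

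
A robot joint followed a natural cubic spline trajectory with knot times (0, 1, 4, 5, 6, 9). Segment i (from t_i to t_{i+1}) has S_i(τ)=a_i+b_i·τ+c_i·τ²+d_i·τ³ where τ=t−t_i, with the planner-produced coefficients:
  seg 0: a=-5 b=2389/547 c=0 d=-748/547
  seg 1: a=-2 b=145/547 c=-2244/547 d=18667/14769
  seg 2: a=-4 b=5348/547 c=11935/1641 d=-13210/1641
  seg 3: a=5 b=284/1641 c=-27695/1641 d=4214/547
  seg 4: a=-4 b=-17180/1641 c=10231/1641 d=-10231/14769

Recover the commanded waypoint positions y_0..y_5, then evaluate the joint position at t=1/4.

y_0 = S_0(0) = a_0 = -5
y_1 = S_1(0) = a_1 = -2
y_2 = S_2(0) = a_2 = -4
y_3 = S_3(0) = a_3 = 5
y_4 = S_4(0) = a_4 = -4
y_5 = S_4(3) = 2
t_q=1/4 is in segment 0 (τ=1/4); S_0(τ)=-34391/8752

y_0=-5 y_1=-2 y_2=-4 y_3=5 y_4=-4 y_5=2
S(1/4) = -34391/8752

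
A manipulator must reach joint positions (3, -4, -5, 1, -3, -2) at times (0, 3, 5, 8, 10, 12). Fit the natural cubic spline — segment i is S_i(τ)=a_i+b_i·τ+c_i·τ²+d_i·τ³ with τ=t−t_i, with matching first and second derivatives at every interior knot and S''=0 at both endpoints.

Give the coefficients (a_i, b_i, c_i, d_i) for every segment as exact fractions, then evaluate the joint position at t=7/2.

Δ: Δ0=-7/3, Δ1=-1/2, Δ2=2, Δ3=-2, Δ4=1/2
row 1: diag=10, rhs=11; c'=1/5, d'=11/10
row 2: denom=10−2·1/5=48/5; d'=(15−2·11/10)/(48/5)=4/3
row 3: denom=10−3·5/16=145/16; d'=(-24−3·4/3)/(145/16)=-448/145
row 4: denom=8−2·32/145=1096/145; d'=(15−2·-448/145)/(1096/145)=3071/1096
back: M4=3071/1096
back: M3=-448/145−32/145·3071/1096=-508/137
back: M2=4/3−5/16·-508/137=4097/1644
back: M1=11/10−1/5·4097/1644=989/1644
M: M0=0, M1=989/1644, M2=4097/1644, M3=-508/137, M4=3071/1096, M5=0
seg 0: a=3, c=M0/2=0, d=(M1−M0)/(6·3)=989/29592, b=Δ0−h0·(2M0+M1)/6=-2887/1096
seg 1: a=-4, c=M1/2=989/3288, d=(M2−M1)/(6·2)=259/1644, b=Δ1−h1·(2M1+M2)/6=-949/548
seg 2: a=-5, c=M2/2=4097/3288, d=(M3−M2)/(6·3)=-10193/29592, b=Δ2−h2·(2M2+M3)/6=2239/1644
seg 3: a=1, c=M3/2=-254/137, d=(M4−M3)/(6·2)=7135/13152, b=Δ3−h3·(2M3+M4)/6=-1519/3288
seg 4: a=-3, c=M4/2=3071/2192, d=(M5−M4)/(6·2)=-3071/13152, b=Δ4−h4·(2M4+M5)/6=-2249/1644
t_q=7/2 → seg 1, τ=1/2; S=-4+-949/548·τ+989/3288·τ²+259/1644·τ³=-5229/1096

  seg 0: a=3 b=-2887/1096 c=0 d=989/29592
  seg 1: a=-4 b=-949/548 c=989/3288 d=259/1644
  seg 2: a=-5 b=2239/1644 c=4097/3288 d=-10193/29592
  seg 3: a=1 b=-1519/3288 c=-254/137 d=7135/13152
  seg 4: a=-3 b=-2249/1644 c=3071/2192 d=-3071/13152
S(7/2) = -5229/1096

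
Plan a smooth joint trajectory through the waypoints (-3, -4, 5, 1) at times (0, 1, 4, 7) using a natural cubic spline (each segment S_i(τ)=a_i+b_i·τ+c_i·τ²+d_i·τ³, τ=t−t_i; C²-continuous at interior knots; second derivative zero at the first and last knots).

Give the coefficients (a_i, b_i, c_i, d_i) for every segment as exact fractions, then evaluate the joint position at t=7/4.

Δ: Δ0=-1, Δ1=3, Δ2=-4/3
row 1: diag=8, rhs=24; c'=3/8, d'=3
row 2: denom=12−3·3/8=87/8; d'=(-26−3·3)/(87/8)=-280/87
back: M2=-280/87
back: M1=3−3/8·-280/87=122/29
M: M0=0, M1=122/29, M2=-280/87, M3=0
seg 0: a=-3, c=M0/2=0, d=(M1−M0)/(6·1)=61/87, b=Δ0−h0·(2M0+M1)/6=-148/87
seg 1: a=-4, c=M1/2=61/29, d=(M2−M1)/(6·3)=-323/783, b=Δ1−h1·(2M1+M2)/6=35/87
seg 2: a=5, c=M2/2=-140/87, d=(M3−M2)/(6·3)=140/783, b=Δ2−h2·(2M2+M3)/6=164/87
t_q=7/4 → seg 1, τ=3/4; S=-4+35/87·τ+61/29·τ²+-323/783·τ³=-4991/1856

  seg 0: a=-3 b=-148/87 c=0 d=61/87
  seg 1: a=-4 b=35/87 c=61/29 d=-323/783
  seg 2: a=5 b=164/87 c=-140/87 d=140/783
S(7/4) = -4991/1856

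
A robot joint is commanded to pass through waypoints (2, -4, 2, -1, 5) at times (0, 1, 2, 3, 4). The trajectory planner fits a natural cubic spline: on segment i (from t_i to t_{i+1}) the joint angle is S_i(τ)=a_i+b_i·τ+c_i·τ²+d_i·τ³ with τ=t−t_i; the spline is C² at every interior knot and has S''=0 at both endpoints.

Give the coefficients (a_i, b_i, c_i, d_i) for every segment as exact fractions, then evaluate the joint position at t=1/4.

  seg 0: a=2 b=-561/56 c=0 d=225/56
  seg 1: a=-4 b=57/28 c=675/56 d=-453/56
  seg 2: a=2 b=15/8 c=-171/14 d=411/56
  seg 3: a=-1 b=-15/28 c=549/56 d=-183/56
S(1/4) = -1583/3584

Δ: Δ0=-6, Δ1=6, Δ2=-3, Δ3=6
row 1: diag=4, rhs=72; c'=1/4, d'=18
row 2: denom=4−1·1/4=15/4; d'=(-54−1·18)/(15/4)=-96/5
row 3: denom=4−1·4/15=56/15; d'=(54−1·-96/5)/(56/15)=549/28
back: M3=549/28
back: M2=-96/5−4/15·549/28=-171/7
back: M1=18−1/4·-171/7=675/28
M: M0=0, M1=675/28, M2=-171/7, M3=549/28, M4=0
seg 0: a=2, c=M0/2=0, d=(M1−M0)/(6·1)=225/56, b=Δ0−h0·(2M0+M1)/6=-561/56
seg 1: a=-4, c=M1/2=675/56, d=(M2−M1)/(6·1)=-453/56, b=Δ1−h1·(2M1+M2)/6=57/28
seg 2: a=2, c=M2/2=-171/14, d=(M3−M2)/(6·1)=411/56, b=Δ2−h2·(2M2+M3)/6=15/8
seg 3: a=-1, c=M3/2=549/56, d=(M4−M3)/(6·1)=-183/56, b=Δ3−h3·(2M3+M4)/6=-15/28
t_q=1/4 → seg 0, τ=1/4; S=2+-561/56·τ+0·τ²+225/56·τ³=-1583/3584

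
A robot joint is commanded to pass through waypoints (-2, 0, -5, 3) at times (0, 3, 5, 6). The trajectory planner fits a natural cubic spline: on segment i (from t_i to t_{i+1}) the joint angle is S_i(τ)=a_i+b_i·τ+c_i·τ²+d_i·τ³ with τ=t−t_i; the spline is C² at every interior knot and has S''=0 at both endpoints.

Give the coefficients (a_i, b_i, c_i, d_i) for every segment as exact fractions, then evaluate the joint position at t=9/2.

  seg 0: a=-2 b=59/21 c=0 d=-5/21
  seg 1: a=0 b=-76/21 c=-15/7 d=227/168
  seg 2: a=-5 b=169/42 c=167/28 d=-167/84
S(9/2) = -2549/448

Δ: Δ0=2/3, Δ1=-5/2, Δ2=8
row 1: diag=10, rhs=-19; c'=1/5, d'=-19/10
row 2: denom=6−2·1/5=28/5; d'=(63−2·-19/10)/(28/5)=167/14
back: M2=167/14
back: M1=-19/10−1/5·167/14=-30/7
M: M0=0, M1=-30/7, M2=167/14, M3=0
seg 0: a=-2, c=M0/2=0, d=(M1−M0)/(6·3)=-5/21, b=Δ0−h0·(2M0+M1)/6=59/21
seg 1: a=0, c=M1/2=-15/7, d=(M2−M1)/(6·2)=227/168, b=Δ1−h1·(2M1+M2)/6=-76/21
seg 2: a=-5, c=M2/2=167/28, d=(M3−M2)/(6·1)=-167/84, b=Δ2−h2·(2M2+M3)/6=169/42
t_q=9/2 → seg 1, τ=3/2; S=0+-76/21·τ+-15/7·τ²+227/168·τ³=-2549/448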